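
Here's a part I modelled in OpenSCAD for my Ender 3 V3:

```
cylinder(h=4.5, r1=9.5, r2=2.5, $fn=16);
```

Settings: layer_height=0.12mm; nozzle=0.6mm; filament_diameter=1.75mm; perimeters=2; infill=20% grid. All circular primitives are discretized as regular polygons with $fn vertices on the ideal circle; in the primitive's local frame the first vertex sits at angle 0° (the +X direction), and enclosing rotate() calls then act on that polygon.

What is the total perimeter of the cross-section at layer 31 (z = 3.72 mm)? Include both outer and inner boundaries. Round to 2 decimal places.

At z = 3.72 mm: the cone contributes a regular 16-gon of circumradius 3.713 (interpolated between r1=9.5 and r2=2.5 at t=0.827) (perimeter = 2·16·3.713·sin(180°/16) = 23.18 mm). Overall, the cross-section is a single solid region. Total boundary length (outer) = 23.18 mm.

23.18 mm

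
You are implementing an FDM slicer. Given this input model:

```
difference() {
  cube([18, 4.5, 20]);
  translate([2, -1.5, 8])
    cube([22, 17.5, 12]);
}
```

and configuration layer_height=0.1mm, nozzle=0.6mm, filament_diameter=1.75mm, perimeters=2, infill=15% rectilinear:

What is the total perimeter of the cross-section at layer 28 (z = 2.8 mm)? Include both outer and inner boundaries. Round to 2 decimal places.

At z = 2.8 mm: the cube is present — its section is the full 18×4.5 rectangle (perimeter 45.00 mm); the cube at (2, -1.5) does not reach this height (z outside [8, 20]); After the difference (first − rest): none of the subtracted shapes is present at this height, so the 18×4.5 cube is unchanged — boundary = 45.00 mm. Overall, the cross-section is a single solid region. Total boundary length (outer) = 45.00 mm.

45.00 mm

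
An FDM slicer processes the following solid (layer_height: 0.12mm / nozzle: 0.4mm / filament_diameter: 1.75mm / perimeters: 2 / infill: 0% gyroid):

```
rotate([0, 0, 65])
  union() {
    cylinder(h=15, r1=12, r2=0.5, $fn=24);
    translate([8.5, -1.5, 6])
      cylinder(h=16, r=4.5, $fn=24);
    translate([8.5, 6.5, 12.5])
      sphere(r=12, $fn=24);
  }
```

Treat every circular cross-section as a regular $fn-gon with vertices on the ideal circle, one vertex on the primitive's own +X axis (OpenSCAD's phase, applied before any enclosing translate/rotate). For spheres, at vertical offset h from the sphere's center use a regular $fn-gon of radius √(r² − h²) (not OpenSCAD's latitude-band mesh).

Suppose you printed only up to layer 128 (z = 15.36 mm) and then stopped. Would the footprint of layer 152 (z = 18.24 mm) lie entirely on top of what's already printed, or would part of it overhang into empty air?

Compare the two slices. At z = 15.36: the cone is not intersected at this z (z outside [0, 15]); the cylinder at (8.5, -1.5): section is a regular 24-gon, circumradius r=4.5 (area = (24/2)·4.500²·sin(360°/24) = 62.89 mm²); the r=12 sphere at (8.5, 6.5) slices to a regular 24-gon of circumradius 11.654 (√(r²−h²) with h=2.86 from center) (area = (24/2)·11.654²·sin(360°/24) = 421.83 mm²); Taking the union: the regions partially overlap — summed areas 484.73 mm² minus the doubly-counted overlap 58.96 mm² gives 425.77 mm² — area = 425.77 mm²; (rotated 65° about Z; rotation is an isometry so areas/perimeters/island counts are preserved). At z = 18.24: the cone does not reach this height (z outside [0, 15]); the cylinder at (8.5, -1.5): section is a regular 24-gon, circumradius r=4.5 (area = (24/2)·4.500²·sin(360°/24) = 62.89 mm²); the sphere at (8.5, 6.5): section is a regular 24-gon, circumradius = √(r²−h²) = √(12²−5.74²) = 10.538 (area = (24/2)·10.538²·sin(360°/24) = 344.91 mm²); Taking the union: the regions partially overlap — summed areas 407.80 mm² minus the doubly-counted overlap 50.40 mm² gives 357.40 mm² — area = 357.40 mm²; (rotated 65° about Z; rotation is an isometry so areas/perimeters/island counts are preserved). Checking containment: the cross-section at z = 18.24 is a subset of the cross-section at z = 15.36.

entirely on top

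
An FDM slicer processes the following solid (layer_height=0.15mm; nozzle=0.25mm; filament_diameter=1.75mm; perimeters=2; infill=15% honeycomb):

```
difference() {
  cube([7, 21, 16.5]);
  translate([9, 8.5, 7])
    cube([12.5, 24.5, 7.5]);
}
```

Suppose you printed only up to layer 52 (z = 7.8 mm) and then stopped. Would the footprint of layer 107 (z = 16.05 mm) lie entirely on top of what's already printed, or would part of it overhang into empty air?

entirely on top

Compare the two slices. At z = 7.8: the cube (footprint 7×21) is included at this height (area 147.00 mm²); the cube at (9, 8.5) (footprint 12.5×24.5) is included at this height (area 306.25 mm²); Taking the first minus the rest: starting from the 7×21 cube (147.00 mm²), the 12.5×24.5 cube at (9, 8.5) misses the remaining region (no effect) — area = 147.00 mm². At z = 16.05: the cube (footprint 7×21) is included at this height (area 147.00 mm²); the cube at (9, 8.5) is not intersected at this z (z outside [7, 14.5]); After the difference (first − rest): none of the subtracted shapes is present at this height, so the 7×21 cube is unchanged — area = 147.00 mm². Checking containment: the cross-section at z = 16.05 is a subset of the cross-section at z = 7.8.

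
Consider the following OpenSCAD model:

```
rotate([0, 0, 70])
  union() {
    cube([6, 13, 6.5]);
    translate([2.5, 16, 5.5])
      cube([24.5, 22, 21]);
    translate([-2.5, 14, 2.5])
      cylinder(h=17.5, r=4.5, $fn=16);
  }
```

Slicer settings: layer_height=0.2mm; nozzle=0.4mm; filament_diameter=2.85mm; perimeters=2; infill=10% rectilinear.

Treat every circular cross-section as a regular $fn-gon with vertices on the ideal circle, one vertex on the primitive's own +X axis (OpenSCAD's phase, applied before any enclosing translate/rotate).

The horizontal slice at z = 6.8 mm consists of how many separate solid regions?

2

At z = 6.8 mm: the cube does not reach this height (z outside [0, 6.5]); the cube at (2.5, 16) is present — its section is the full 24.5×22 rectangle; the r=4.5 cylinder at (-2.5, 14) contributes a regular 16-gon of circumradius 4.5; Merging all regions: the 2 present regions are separate (no shared area or edge), so areas and boundary lengths simply add and each stays a separate island — 2 connected regions; (whole slice rotated 70° about Z — lengths, areas and connectivity unchanged). The result has 2 disconnected regions.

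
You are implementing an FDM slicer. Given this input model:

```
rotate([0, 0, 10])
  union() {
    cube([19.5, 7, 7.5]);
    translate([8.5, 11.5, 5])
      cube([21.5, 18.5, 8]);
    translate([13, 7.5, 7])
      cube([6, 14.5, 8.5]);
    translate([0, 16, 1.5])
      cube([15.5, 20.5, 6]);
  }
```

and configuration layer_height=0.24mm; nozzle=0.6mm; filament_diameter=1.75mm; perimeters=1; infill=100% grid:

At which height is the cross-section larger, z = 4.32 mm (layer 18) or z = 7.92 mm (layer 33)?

Layer 18 (z = 4.32): the cube (footprint 19.5×7) is included at this height (area 136.50 mm²); the cube at (8.5, 11.5) does not reach this height (z outside [5, 13]); the cube at (13, 7.5) is not intersected at this z (z outside [7, 15.5]); the 15.5×20.5 cube at (0, 16) contributes its full rectangle (area 317.75 mm²); Taking the union: the 2 present regions are separate (no shared area or edge), so areas and boundary lengths simply add and each stays a separate island — area = 454.25 mm²; (whole slice rotated 10° about Z — lengths, areas and connectivity unchanged). So its area = 454.25 mm². Layer 33 (z = 7.92): the cube does not reach this height (z outside [0, 7.5]); the cube at (8.5, 11.5) is present — its section is the full 21.5×18.5 rectangle (area 397.75 mm²); the 6×14.5 cube at (13, 7.5) contributes its full rectangle (area 87.00 mm²); the cube at (0, 16) is absent (z outside [1.5, 7.5]); Combining (union): the regions partially overlap — summed areas 484.75 mm² minus the doubly-counted overlap 63.00 mm² gives 421.75 mm² — area = 421.75 mm²; (whole slice rotated 10° about Z — lengths, areas and connectivity unchanged). So its area = 421.75 mm². Layer 18 is larger (454.25 vs 421.75 mm²).

layer 18 (z = 4.32 mm)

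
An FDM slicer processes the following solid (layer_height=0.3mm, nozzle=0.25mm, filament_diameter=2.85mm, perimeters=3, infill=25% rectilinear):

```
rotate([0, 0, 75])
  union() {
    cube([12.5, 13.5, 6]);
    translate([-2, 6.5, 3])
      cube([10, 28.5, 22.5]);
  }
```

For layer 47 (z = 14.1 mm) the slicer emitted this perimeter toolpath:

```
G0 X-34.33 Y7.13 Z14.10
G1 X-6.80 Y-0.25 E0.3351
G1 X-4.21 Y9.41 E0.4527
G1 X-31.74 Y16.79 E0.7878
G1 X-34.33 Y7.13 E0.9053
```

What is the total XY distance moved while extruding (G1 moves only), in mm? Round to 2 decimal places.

Sum the Euclidean lengths of each G1 segment: total = 77.01 mm.

77.01 mm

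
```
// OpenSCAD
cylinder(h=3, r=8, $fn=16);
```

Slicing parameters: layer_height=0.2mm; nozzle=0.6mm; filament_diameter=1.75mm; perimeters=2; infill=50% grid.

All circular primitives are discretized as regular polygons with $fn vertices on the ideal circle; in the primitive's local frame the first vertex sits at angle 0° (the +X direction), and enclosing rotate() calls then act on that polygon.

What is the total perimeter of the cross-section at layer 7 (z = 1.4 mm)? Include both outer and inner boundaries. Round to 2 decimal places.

At z = 1.4 mm: the cylinder: section is a regular 16-gon, circumradius r=8 (perimeter = 2·16·8.000·sin(180°/16) = 49.94 mm). Overall, the cross-section is a single solid region. Total boundary length (outer) = 49.94 mm.

49.94 mm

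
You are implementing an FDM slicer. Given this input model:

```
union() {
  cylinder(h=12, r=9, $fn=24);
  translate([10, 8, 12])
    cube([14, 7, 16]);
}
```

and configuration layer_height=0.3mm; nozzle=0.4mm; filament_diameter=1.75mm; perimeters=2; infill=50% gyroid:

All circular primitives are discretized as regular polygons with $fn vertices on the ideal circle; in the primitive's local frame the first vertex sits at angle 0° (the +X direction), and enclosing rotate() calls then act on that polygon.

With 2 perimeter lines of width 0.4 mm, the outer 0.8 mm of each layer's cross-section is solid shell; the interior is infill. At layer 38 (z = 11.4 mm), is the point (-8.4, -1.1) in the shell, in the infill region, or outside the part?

shell

At z = 11.4 mm: the r=9 cylinder gives a regular 24-gon of circumradius 9 (constant along its height); the cube at (10, 8) is absent (z outside [12, 28]); Combining (union): only the r=9 cylinder is present, so the union is just that shape — 1 connected region. Overall, the cross-section is a single solid region. The nearest boundary edge runs (-9.00, 0.00)→(-8.69, -2.33); distance from the point to it = 0.45 mm. The point is inside the cross-section, 0.45 mm from the nearest boundary — within the 0.8 mm shell band (2 × 0.4).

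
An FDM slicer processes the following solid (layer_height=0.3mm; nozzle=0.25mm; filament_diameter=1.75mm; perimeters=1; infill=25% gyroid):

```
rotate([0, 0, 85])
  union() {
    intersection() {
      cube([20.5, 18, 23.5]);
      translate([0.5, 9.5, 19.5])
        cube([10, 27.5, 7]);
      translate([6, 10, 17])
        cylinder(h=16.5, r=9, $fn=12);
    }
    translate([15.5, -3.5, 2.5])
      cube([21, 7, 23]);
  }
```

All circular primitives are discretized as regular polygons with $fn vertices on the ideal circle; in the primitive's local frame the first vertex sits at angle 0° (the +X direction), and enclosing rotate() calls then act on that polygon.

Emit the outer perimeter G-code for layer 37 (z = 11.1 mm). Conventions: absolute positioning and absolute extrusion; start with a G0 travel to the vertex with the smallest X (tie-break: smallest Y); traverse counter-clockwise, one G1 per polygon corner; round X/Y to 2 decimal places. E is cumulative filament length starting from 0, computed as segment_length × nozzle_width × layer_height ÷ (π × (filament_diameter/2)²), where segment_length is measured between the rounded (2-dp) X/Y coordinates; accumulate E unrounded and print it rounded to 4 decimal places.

G0 X-2.14 Y15.75 Z11.10
G1 X4.84 Y15.14 E0.2185
G1 X6.67 Y36.06 E0.8733
G1 X-0.31 Y36.67 E1.0918
G1 X-2.14 Y15.75 E1.7466

At z = 11.1 mm: the cube is present — its section is the full 20.5×18 rectangle; the cube at (0.5, 9.5) does not reach this height (z outside [19.5, 26.5]); the cylinder at (6, 10) is not intersected at this z (z outside [17, 33.5]); After intersecting: at least one operand is absent at this height, so nothing remains; the cube at (15.5, -3.5) (footprint 21×7) is included at this height; Combining (union): only the 21×7 cube at (15.5, -3.5) is present, so the union is just that shape — 1 connected region; (rotated 85° about Z; rotation is an isometry so areas/perimeters/island counts are preserved). The outline is a single polygon with 4 vertices. Extrusion per mm of travel: 0.25 × 0.3 / (π × 0.875²) = 0.031181. Accumulating E over each segment gives final E = 1.7466.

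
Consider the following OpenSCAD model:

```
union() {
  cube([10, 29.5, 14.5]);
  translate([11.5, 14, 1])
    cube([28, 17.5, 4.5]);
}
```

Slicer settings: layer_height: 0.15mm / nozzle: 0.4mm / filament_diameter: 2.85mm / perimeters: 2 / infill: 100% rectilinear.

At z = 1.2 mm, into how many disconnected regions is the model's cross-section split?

2

At z = 1.2 mm: the cube is present — its section is the full 10×29.5 rectangle; the 28×17.5 cube at (11.5, 14) contributes its full rectangle; Combining (union): the 2 present regions are separate (no shared area or edge), so areas and boundary lengths simply add and each stays a separate island — 2 connected regions. The result has 2 disconnected regions.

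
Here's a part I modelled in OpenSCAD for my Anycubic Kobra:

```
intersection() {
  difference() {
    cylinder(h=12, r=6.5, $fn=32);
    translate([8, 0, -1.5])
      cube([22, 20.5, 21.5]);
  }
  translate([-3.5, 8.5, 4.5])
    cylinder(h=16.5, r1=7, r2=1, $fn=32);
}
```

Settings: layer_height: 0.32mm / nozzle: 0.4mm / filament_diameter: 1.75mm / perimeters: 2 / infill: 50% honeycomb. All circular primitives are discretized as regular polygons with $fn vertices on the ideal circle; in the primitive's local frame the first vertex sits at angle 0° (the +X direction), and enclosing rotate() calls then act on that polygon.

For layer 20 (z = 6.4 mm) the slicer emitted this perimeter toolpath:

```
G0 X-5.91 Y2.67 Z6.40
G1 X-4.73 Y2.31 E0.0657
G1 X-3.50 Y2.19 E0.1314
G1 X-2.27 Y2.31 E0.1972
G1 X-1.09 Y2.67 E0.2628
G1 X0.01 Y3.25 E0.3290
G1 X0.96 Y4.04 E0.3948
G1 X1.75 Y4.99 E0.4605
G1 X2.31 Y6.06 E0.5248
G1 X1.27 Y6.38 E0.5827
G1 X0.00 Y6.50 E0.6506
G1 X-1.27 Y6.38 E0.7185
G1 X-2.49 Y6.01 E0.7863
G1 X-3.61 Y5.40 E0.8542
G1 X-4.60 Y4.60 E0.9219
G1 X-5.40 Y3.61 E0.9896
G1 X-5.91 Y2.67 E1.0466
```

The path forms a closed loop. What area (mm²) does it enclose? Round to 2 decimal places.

Apply the shoelace formula to the sequence of (X, Y) vertices; enclosed area = 21.82 mm².

21.82 mm²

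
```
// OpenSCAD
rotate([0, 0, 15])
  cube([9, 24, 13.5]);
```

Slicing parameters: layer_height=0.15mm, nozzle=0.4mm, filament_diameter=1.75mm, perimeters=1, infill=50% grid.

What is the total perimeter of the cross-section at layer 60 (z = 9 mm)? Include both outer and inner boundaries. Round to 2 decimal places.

At z = 9 mm: the cube is present — its section is the full 9×24 rectangle (perimeter 66.00 mm); (rotated 15° about Z; rotation is an isometry so areas/perimeters/island counts are preserved). Overall, the cross-section is a single solid region. Total boundary length (outer) = 66.00 mm.

66.00 mm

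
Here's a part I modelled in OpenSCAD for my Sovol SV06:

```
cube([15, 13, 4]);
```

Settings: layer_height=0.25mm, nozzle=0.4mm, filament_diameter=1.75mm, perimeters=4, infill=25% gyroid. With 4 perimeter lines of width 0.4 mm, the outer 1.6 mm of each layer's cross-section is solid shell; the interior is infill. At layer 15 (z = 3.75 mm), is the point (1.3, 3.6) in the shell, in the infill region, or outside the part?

shell

At z = 3.75 mm: the cube is present — its section is the full 15×13 rectangle. Overall, the cross-section is a single solid region. The nearest boundary edge runs (0.00, 13.00)→(0.00, 0.00); distance from the point to it = 1.30 mm. The point is inside the cross-section, 1.30 mm from the nearest boundary — within the 1.6 mm shell band (4 × 0.4).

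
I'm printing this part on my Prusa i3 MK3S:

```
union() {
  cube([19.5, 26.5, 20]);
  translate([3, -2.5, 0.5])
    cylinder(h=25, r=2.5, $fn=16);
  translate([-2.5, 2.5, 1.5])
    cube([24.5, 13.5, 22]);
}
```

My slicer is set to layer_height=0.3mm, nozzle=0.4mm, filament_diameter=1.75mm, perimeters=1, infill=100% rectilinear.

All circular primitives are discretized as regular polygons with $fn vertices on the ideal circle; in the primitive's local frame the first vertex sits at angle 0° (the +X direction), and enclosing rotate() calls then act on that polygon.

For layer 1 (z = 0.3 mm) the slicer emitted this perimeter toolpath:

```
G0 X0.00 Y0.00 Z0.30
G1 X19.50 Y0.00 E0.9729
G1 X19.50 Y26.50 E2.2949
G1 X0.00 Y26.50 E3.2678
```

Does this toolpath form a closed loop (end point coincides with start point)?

Start point (G0): (0.00, 0.00). End point (last G1): the path does not return to the start — open.

no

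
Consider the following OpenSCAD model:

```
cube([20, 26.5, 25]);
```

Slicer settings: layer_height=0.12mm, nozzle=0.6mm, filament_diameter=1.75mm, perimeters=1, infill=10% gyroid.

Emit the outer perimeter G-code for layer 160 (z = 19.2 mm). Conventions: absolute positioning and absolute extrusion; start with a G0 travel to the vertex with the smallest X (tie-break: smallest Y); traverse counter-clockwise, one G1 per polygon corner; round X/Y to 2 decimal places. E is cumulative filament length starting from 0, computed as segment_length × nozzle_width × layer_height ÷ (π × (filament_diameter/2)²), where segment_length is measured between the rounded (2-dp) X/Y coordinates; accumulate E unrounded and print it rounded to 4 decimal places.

At z = 19.2 mm: the cube (footprint 20×26.5) is included at this height. The outline is a single polygon with 4 vertices. Extrusion per mm of travel: 0.6 × 0.12 / (π × 0.875²) = 0.029934. Accumulating E over each segment gives final E = 2.7839.

G0 X0.00 Y0.00 Z19.20
G1 X20.00 Y0.00 E0.5987
G1 X20.00 Y26.50 E1.3919
G1 X0.00 Y26.50 E1.9906
G1 X0.00 Y0.00 E2.7839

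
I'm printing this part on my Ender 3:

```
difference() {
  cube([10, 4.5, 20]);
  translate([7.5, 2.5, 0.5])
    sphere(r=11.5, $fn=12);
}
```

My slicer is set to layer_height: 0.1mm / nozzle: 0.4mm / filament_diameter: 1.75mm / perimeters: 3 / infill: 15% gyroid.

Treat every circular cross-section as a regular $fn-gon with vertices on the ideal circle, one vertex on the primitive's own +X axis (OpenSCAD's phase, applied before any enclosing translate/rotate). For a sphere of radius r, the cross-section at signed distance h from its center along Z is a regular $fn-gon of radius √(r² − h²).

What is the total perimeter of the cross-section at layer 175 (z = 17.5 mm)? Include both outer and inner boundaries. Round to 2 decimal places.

At z = 17.5 mm: the 10×4.5 cube contributes its full rectangle (perimeter 29.00 mm); the sphere at (7.5, 2.5) is not intersected at this z (|z−center|=17.000 > r=11.5); Taking the first minus the rest: none of the subtracted shapes is present at this height, so the 10×4.5 cube is unchanged — boundary = 29.00 mm. Overall, the cross-section is a single solid region. Total boundary length (outer) = 29.00 mm.

29.00 mm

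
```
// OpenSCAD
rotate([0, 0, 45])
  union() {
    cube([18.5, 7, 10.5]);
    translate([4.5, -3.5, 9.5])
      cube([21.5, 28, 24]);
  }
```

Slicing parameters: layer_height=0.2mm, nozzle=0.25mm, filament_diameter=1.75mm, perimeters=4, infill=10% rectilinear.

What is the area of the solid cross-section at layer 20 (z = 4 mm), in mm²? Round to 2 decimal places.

129.50 mm²

At z = 4 mm: the 18.5×7 cube contributes its full rectangle (area 129.50 mm²); the cube at (4.5, -3.5) does not reach this height (z outside [9.5, 33.5]); Merging all regions: only the 18.5×7 cube is present, so the union is just that shape — area = 129.50 mm²; (rotated 45° about Z; rotation is an isometry so areas/perimeters/island counts are preserved). Overall, the cross-section is a single solid region. Net area = 129.50 mm².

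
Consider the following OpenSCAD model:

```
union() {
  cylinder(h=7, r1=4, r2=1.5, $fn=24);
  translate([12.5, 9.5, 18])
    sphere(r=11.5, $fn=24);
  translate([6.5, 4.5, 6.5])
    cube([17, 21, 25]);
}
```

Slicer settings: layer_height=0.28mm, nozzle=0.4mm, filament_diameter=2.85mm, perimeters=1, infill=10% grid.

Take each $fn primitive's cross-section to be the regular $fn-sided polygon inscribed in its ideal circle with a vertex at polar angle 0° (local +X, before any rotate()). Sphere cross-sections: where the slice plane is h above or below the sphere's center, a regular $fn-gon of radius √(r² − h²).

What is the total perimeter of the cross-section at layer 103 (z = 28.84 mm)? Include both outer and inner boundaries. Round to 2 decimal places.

76.00 mm

At z = 28.84 mm: the cone does not reach this height (z outside [0, 7]); the r=11.5 sphere at (12.5, 9.5) contributes a regular 24-gon of circumradius √(11.5²−10.84²) = 3.840 (perimeter = 2·24·3.840·sin(180°/24) = 24.06 mm); the cube at (6.5, 4.5) is present — its section is the full 17×21 rectangle (perimeter 76.00 mm); Merging all regions: the r=11.5 sphere at (12.5, 9.5) lies entirely inside the 17×21 cube at (6.5, 4.5), so the union is just the 17×21 cube at (6.5, 4.5) — boundary = 76.00 mm. Overall, the cross-section is a single solid region. Total boundary length (outer) = 76.00 mm.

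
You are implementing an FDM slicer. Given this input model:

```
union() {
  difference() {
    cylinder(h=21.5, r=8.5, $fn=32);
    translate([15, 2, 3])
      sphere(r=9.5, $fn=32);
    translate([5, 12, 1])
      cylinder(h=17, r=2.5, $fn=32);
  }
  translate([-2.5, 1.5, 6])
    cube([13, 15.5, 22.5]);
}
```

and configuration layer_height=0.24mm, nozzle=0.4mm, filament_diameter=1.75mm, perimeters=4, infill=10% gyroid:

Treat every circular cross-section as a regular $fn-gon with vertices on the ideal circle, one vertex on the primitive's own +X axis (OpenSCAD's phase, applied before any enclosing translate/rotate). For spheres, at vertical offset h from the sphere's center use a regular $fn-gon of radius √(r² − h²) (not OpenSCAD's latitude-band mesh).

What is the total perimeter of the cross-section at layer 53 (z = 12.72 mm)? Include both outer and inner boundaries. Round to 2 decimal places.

At z = 12.72 mm: the r=8.5 cylinder gives a regular 32-gon of circumradius 8.5 (constant along its height) (perimeter = 2·32·8.500·sin(180°/32) = 53.32 mm); the sphere at (15, 2) is not intersected at this z (|z−center|=9.720 > r=9.5); the r=2.5 cylinder at (5, 12) contributes a regular 32-gon of circumradius 2.5 (perimeter = 2·32·2.500·sin(180°/32) = 15.68 mm); Subtracting the remaining from the first: starting from the r=8.5 cylinder, the r=2.5 cylinder at (5, 12) misses the remaining region (no effect) — boundary = 53.32 mm; the cube at (-2.5, 1.5) is present — its section is the full 13×15.5 rectangle (perimeter 57.00 mm); Taking the union: the regions partially overlap (shared area 60.86 mm²), so the edge portions inside another operand are dropped and the merged outline is re-measured after clipping — boundary = 78.52 mm. Overall, the cross-section is a single solid region. Total boundary length (outer) = 78.52 mm.

78.52 mm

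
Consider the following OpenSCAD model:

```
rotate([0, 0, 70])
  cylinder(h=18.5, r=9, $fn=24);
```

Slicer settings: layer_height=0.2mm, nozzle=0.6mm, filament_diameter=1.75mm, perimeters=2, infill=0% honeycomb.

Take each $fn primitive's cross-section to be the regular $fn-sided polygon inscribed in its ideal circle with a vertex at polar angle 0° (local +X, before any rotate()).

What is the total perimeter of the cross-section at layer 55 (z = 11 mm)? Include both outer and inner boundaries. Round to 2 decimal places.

At z = 11 mm: the r=9 cylinder contributes a regular 24-gon of circumradius 9 (perimeter = 2·24·9.000·sin(180°/24) = 56.39 mm); (whole slice rotated 70° about Z — lengths, areas and connectivity unchanged). Overall, the cross-section is a single solid region. Total boundary length (outer) = 56.39 mm.

56.39 mm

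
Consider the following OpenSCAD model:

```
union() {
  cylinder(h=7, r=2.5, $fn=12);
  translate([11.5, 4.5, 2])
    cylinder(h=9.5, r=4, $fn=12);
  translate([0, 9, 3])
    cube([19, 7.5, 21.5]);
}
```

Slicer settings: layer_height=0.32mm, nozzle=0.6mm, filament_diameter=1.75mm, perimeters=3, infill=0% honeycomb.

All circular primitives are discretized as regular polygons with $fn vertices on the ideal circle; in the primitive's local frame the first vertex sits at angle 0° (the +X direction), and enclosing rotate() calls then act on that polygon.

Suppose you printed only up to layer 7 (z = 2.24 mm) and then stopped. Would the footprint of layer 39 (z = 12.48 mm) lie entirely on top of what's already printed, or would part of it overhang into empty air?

Compare the two slices. At z = 2.24: the r=2.5 cylinder gives a regular 12-gon of circumradius 2.5 (constant along its height) (area = (12/2)·2.500²·sin(360°/12) = 18.75 mm²); the r=4 cylinder at (11.5, 4.5) gives a regular 12-gon of circumradius 4 (constant along its height) (area = (12/2)·4.000²·sin(360°/12) = 48.00 mm²); the cube at (0, 9) is not intersected at this z (z outside [3, 24.5]); Taking the union: the 2 present regions are separate (no shared area or edge), so areas and boundary lengths simply add and each stays a separate island — area = 66.75 mm². At z = 12.48: the cylinder does not reach this height (z outside [0, 7]); the cylinder at (11.5, 4.5) is absent (z outside [2, 11.5]); the 19×7.5 cube at (0, 9) contributes its full rectangle (area 142.50 mm²); Combining (union): only the 19×7.5 cube at (0, 9) is present, so the union is just that shape — area = 142.50 mm². Checking containment: at z = 12.48 the cross-section extends beyond the z = 2.24 cross-section by about 142.50 mm².

part overhangs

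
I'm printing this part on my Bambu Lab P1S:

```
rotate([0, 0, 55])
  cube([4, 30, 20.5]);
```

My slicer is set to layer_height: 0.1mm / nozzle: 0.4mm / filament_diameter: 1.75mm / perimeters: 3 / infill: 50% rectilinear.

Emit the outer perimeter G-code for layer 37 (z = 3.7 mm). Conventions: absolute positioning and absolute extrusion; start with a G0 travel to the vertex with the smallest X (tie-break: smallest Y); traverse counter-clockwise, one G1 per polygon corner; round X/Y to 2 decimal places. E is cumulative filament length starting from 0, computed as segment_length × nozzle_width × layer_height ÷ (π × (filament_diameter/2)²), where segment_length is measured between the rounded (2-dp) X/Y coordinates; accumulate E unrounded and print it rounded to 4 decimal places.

At z = 3.7 mm: the 4×30 cube contributes its full rectangle; (whole slice rotated 55° about Z — lengths, areas and connectivity unchanged). The outline is a single polygon with 4 vertices. Extrusion per mm of travel: 0.4 × 0.1 / (π × 0.875²) = 0.016630. Accumulating E over each segment gives final E = 1.1306.

G0 X-24.57 Y17.21 Z3.70
G1 X0.00 Y0.00 E0.4989
G1 X2.29 Y3.28 E0.5654
G1 X-22.28 Y20.48 E1.0642
G1 X-24.57 Y17.21 E1.1306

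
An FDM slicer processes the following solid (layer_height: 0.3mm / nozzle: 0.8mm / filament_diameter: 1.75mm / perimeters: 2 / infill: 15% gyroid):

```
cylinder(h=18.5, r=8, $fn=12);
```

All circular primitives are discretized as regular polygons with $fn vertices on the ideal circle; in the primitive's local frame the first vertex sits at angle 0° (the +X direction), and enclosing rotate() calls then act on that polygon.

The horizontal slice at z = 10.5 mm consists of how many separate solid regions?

At z = 10.5 mm: the cylinder: section is a regular 12-gon, circumradius r=8. The result has 1 disconnected region.

1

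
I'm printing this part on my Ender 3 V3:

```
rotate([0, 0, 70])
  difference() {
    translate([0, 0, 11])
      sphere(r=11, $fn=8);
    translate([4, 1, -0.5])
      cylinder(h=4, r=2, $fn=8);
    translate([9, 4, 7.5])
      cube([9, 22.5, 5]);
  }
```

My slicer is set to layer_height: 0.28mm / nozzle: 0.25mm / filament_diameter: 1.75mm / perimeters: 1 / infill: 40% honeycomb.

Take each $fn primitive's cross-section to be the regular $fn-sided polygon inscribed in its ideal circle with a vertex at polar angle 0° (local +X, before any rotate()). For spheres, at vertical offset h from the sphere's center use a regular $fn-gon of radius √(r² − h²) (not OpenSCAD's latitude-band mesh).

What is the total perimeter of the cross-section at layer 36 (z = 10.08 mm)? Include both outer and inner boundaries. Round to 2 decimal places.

At z = 10.08 mm: the sphere: section is a regular 8-gon, circumradius = √(r²−h²) = √(11²−0.92²) = 10.961 (perimeter = 2·8·10.961·sin(180°/8) = 67.12 mm); the cylinder at (4, 1) is absent (z outside [-0.5, 3.5]); the cube at (9, 4) (footprint 9×22.5) is included at this height (perimeter 63.00 mm); Subtracting the remaining from the first: starting from the r=11 sphere, the 9×22.5 cube at (9, 4) partially overlaps it — only the 0.11 mm² overlap (of its 202.50 mm²) is removed, clipping the outline — boundary = 67.36 mm; (rotated 70° about Z; rotation is an isometry so areas/perimeters/island counts are preserved). Overall, the cross-section is a single solid region. Total boundary length (outer) = 67.36 mm.

67.36 mm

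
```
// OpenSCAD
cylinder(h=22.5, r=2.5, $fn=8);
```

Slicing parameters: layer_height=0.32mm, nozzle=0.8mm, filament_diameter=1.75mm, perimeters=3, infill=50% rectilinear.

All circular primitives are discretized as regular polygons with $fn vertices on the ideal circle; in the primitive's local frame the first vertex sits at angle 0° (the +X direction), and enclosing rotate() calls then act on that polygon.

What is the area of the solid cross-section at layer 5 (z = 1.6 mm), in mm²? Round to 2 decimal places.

17.68 mm²

At z = 1.6 mm: the r=2.5 cylinder gives a regular 8-gon of circumradius 2.5 (constant along its height) (area = (8/2)·2.500²·sin(360°/8) = 17.68 mm²). Overall, the cross-section is a single solid region. Net area = 17.68 mm².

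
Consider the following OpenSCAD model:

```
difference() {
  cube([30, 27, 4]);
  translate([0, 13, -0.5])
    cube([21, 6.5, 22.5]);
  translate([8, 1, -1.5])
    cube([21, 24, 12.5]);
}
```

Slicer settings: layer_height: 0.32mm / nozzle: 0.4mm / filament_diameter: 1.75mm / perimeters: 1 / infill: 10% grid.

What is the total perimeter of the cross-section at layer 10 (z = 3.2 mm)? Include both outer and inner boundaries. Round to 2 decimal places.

207.00 mm

At z = 3.2 mm: the cube (footprint 30×27) is included at this height (perimeter 114.00 mm); the 21×6.5 cube at (0, 13) contributes its full rectangle (perimeter 55.00 mm); the 21×24 cube at (8, 1) contributes its full rectangle (perimeter 90.00 mm); Subtracting the remaining from the first: starting from the 30×27 cube, the 21×6.5 cube at (0, 13) lies inside it touching the edge (removes its full 136.50 mm²); the 21×24 cube at (8, 1) partially overlaps it — only the 419.50 mm² overlap (of its 504.00 mm²) is removed, clipping the outline — boundary = 207.00 mm. Overall, the cross-section is a single solid region. Total boundary length (outer) = 207.00 mm.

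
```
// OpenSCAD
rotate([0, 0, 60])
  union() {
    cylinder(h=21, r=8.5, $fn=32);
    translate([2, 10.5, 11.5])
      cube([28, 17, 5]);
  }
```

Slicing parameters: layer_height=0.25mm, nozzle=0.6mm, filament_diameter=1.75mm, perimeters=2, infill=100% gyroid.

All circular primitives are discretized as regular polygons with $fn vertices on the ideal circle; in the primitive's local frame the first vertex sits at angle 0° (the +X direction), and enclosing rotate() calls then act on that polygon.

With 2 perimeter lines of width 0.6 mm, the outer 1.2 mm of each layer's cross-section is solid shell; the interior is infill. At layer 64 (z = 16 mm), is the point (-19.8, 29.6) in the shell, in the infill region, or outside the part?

At z = 16 mm: the r=8.5 cylinder gives a regular 32-gon of circumradius 8.5 (constant along its height); the 28×17 cube at (2, 10.5) contributes its full rectangle; Taking the union: the 2 present regions are separate (no shared area or edge), so areas and boundary lengths simply add and each stays a separate island — 2 connected regions; (rotated 60° about Z; rotation is an isometry so areas/perimeters/island counts are preserved). Overall, the cross-section has 2 separate islands. Undo the 60° rotation: the query point maps to (15.734, 31.947) in the un-rotated model frame. The nearest boundary edge runs (2.00, 27.50)→(30.00, 27.50); distance from the point to it = 4.45 mm. The point is not inside any of the regions above, so it lies outside the cross-section (4.45 mm from the nearest boundary).

outside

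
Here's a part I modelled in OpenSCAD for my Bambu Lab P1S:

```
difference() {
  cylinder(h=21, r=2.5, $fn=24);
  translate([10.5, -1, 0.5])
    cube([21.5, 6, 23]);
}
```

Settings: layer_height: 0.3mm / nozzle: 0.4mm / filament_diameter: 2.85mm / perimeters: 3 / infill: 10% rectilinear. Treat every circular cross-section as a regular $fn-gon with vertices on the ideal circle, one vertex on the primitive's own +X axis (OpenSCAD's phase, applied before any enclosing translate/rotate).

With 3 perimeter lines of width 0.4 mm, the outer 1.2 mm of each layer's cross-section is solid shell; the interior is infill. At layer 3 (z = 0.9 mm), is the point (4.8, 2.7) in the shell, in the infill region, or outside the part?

At z = 0.9 mm: the r=2.5 cylinder gives a regular 24-gon of circumradius 2.5 (constant along its height); the 21.5×6 cube at (10.5, -1) contributes its full rectangle; After the difference (first − rest): starting from the r=2.5 cylinder, the 21.5×6 cube at (10.5, -1) misses the remaining region (no effect) — 1 connected region. Overall, the cross-section is a single solid region. The nearest boundary edge runs (1.77, 1.77)→(2.17, 1.25); distance from the point to it = 3.01 mm. The point is not inside any of the regions above, so it lies outside the cross-section (3.01 mm from the nearest boundary).

outside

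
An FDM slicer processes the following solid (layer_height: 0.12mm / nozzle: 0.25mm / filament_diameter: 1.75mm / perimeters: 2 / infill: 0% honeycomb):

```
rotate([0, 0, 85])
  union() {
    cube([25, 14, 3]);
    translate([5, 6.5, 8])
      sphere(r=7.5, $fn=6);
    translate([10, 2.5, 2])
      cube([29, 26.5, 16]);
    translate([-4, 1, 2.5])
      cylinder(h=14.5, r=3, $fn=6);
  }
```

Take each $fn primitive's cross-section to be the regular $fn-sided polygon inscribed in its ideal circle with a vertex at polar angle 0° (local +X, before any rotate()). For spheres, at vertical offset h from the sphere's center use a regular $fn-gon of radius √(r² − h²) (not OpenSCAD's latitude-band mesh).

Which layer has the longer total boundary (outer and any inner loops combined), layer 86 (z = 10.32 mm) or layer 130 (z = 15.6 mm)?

layer 86 (z = 10.32 mm)

Layer 86 (z = 10.32): the cube is not intersected at this z (z outside [0, 3]); the r=7.5 sphere at (5, 6.5) slices to a regular 6-gon of circumradius 7.132 (√(r²−h²) with h=2.32 from center) (perimeter = 2·6·7.132·sin(180°/6) = 42.79 mm); the 29×26.5 cube at (10, 2.5) contributes its full rectangle (perimeter 111.00 mm); the r=3 cylinder at (-4, 1) gives a regular 6-gon of circumradius 3 (constant along its height) (perimeter = 2·6·3.000·sin(180°/6) = 18.00 mm); Taking the union: the regions partially overlap (shared area 7.87 mm²), so the edge portions inside another operand are dropped and the merged outline is re-measured after clipping — boundary = 155.88 mm; (whole slice rotated 85° about Z — lengths, areas and connectivity unchanged). So its perimeter = 155.88 mm. Layer 130 (z = 15.6): the cube is absent (z outside [0, 3]); the sphere at (5, 6.5) does not reach this height (|z−center|=7.600 > r=7.5); the cube at (10, 2.5) (footprint 29×26.5) is included at this height (perimeter 111.00 mm); the r=3 cylinder at (-4, 1) gives a regular 6-gon of circumradius 3 (constant along its height) (perimeter = 2·6·3.000·sin(180°/6) = 18.00 mm); Merging all regions: the 2 present regions are separate (no shared area or edge), so areas and boundary lengths simply add and each stays a separate island — boundary = 129.00 mm; (whole slice rotated 85° about Z — lengths, areas and connectivity unchanged). So its perimeter = 129.00 mm. Layer 86 is larger (155.88 vs 129.00 mm).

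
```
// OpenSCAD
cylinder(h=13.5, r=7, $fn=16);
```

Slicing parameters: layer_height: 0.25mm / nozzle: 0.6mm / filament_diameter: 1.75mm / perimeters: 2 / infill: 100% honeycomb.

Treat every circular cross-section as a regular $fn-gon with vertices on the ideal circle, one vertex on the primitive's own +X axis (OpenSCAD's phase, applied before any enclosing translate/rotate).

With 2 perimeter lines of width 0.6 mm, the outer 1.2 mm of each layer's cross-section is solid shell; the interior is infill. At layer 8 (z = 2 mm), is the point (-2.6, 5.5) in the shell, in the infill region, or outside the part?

At z = 2 mm: the cylinder: section is a regular 16-gon, circumradius r=7. Overall, the cross-section is a single solid region. The nearest boundary edge runs (-2.68, 6.47)→(-4.95, 4.95); distance from the point to it = 0.85 mm. The point is inside the cross-section, 0.85 mm from the nearest boundary — within the 1.2 mm shell band (2 × 0.6).

shell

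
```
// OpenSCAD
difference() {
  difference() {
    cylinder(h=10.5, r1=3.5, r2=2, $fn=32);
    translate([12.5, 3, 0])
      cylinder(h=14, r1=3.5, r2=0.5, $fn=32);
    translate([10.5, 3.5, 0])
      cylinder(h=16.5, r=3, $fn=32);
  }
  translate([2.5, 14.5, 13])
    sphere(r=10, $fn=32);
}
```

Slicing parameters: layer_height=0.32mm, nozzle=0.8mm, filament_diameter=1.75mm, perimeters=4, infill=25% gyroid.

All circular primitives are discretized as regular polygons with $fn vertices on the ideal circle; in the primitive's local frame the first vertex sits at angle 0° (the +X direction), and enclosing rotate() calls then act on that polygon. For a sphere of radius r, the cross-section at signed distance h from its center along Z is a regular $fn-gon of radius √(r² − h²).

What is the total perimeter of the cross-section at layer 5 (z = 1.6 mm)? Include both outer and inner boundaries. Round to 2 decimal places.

20.52 mm

At z = 1.6 mm: the cone contributes a regular 32-gon of circumradius 3.271 (interpolated between r1=3.5 and r2=2 at t=0.152) (perimeter = 2·32·3.271·sin(180°/32) = 20.52 mm); the cone at (12.5, 3): at t=0.114 of its height the radius interpolates to r₁+(r₂−r₁)t = 3.157, giving a regular 32-gon of that circumradius (perimeter = 2·32·3.157·sin(180°/32) = 19.81 mm); the r=3 cylinder at (10.5, 3.5) gives a regular 32-gon of circumradius 3 (constant along its height) (perimeter = 2·32·3.000·sin(180°/32) = 18.82 mm); After the difference (first − rest): starting from the cone, the cone at (12.5, 3) misses the remaining region (no effect); the r=3 cylinder at (10.5, 3.5) misses the remaining region (no effect) — boundary = 20.52 mm; the sphere at (2.5, 14.5) does not reach this height (|z−center|=11.400 > r=10); After the difference (first − rest): none of the subtracted shapes is present at this height, so that combined region is unchanged — boundary = 20.52 mm. Overall, the cross-section is a single solid region. Total boundary length (outer) = 20.52 mm.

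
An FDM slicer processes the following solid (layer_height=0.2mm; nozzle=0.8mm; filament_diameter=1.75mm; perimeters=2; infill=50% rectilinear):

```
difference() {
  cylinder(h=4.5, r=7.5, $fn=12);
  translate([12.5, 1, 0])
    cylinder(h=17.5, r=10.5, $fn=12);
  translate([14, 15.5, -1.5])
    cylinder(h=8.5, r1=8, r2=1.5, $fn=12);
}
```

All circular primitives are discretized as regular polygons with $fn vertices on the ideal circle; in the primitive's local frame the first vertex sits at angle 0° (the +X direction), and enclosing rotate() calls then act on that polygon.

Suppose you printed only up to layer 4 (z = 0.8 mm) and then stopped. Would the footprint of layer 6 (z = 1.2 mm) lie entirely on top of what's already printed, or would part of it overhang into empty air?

entirely on top

Compare the two slices. At z = 0.8: the r=7.5 cylinder contributes a regular 12-gon of circumradius 7.5 (area = (12/2)·7.500²·sin(360°/12) = 168.75 mm²); the r=10.5 cylinder at (12.5, 1) gives a regular 12-gon of circumradius 10.5 (constant along its height) (area = (12/2)·10.500²·sin(360°/12) = 330.75 mm²); the cone at (14, 15.5): at t=0.271 of its height the radius interpolates to r₁+(r₂−r₁)t = 6.241, giving a regular 12-gon of that circumradius (area = (12/2)·6.241²·sin(360°/12) = 116.86 mm²); Subtracting the remaining from the first: starting from the r=7.5 cylinder (168.75 mm²), the r=10.5 cylinder at (12.5, 1) partially overlaps it — only the 42.09 mm² overlap (of its 330.75 mm²) is removed, clipping the outline; the cone at (14, 15.5) misses the remaining region (no effect) — area = 126.66 mm². At z = 1.2: the r=7.5 cylinder contributes a regular 12-gon of circumradius 7.5 (area = (12/2)·7.500²·sin(360°/12) = 168.75 mm²); the r=10.5 cylinder at (12.5, 1) gives a regular 12-gon of circumradius 10.5 (constant along its height) (area = (12/2)·10.500²·sin(360°/12) = 330.75 mm²); the cone at (14, 15.5) (r1=8→r2=1.5) has section circumradius 5.935 here — a regular 12-gon (area = (12/2)·5.935²·sin(360°/12) = 105.68 mm²); After the difference (first − rest): starting from the r=7.5 cylinder (168.75 mm²), the r=10.5 cylinder at (12.5, 1) partially overlaps it — only the 42.09 mm² overlap (of its 330.75 mm²) is removed, clipping the outline; the cone at (14, 15.5) misses the remaining region (no effect) — area = 126.66 mm². Checking containment: the cross-section at z = 1.2 is a subset of the cross-section at z = 0.8.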